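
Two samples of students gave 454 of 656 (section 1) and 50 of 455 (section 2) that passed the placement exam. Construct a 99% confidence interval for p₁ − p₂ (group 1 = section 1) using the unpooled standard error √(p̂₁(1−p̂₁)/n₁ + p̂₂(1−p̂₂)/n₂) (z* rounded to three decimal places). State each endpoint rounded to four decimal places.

p̂₁ = 454/656 = 0.69207, p̂₂ = 50/455 = 0.10989; p̂₁ − p̂₂ = 0.58218.
SE = √(0.000324860 + 0.000214976) = √0.000539836 = 0.023234.
The 99% critical value is z* = 2.576. Margin of error = 0.05985.
CI: 0.58218 ± 0.05985 = (0.5223, 0.6420).

(0.5223, 0.6420)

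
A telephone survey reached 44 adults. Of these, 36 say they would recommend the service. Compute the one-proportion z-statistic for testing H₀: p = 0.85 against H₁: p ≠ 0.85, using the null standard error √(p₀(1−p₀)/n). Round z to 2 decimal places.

The sample proportion is 36/44 = 0.81818.
Under H₀, SE = √(p₀(1−p₀)/n) = √(0.85·0.15/44) = √0.002897727 = 0.053831.
Test statistic: z = -0.03182/0.053831 = -0.59.

z = -0.59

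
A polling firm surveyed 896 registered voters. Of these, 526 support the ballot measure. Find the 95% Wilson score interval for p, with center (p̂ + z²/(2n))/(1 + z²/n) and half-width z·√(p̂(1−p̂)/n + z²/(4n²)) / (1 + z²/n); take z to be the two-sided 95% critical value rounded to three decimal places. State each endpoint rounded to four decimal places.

p̂ = 526/896 = 0.58705; z = 1.960, so z² = 3.841600.
Denominator 1 + z²/n = 1 + 3.841600/896 = 1.004287.
Center = (0.58705 + 0.002144)/1.004287 = 0.58668.
Radicand: p̂(1−p̂)/n + z²/(4n²) = 0.000270560 + 0.000001196 = 0.000271756.
Half-width = z·√(radicand)/denom = 1.960·0.016485/1.004287 = 0.03217.
Interval: 0.58668 ± 0.03217 → (0.5545, 0.6189).

(0.5545, 0.6189)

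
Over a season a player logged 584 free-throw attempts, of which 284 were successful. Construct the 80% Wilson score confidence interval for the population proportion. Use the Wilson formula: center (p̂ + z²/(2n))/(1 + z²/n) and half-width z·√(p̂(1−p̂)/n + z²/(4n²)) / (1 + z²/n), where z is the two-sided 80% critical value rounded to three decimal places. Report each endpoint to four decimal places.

Here p̂ = 284/584 = 0.48630 and z = 1.282 (z² = 1.643524).
1 + z²/n = 1.002814.
Adjusted center: (0.48630 + z²/(2n))/1.002814 = 0.48634.
Radicand: p̂(1−p̂)/n + z²/(4n²) = 0.000427761 + 0.000001205 = 0.000428966.
Half-width = z·√(radicand)/denom = 1.282·0.020711/1.002814 = 0.02648.
CI: 0.48634 ± 0.02648 = (0.4599, 0.5128).

(0.4599, 0.5128)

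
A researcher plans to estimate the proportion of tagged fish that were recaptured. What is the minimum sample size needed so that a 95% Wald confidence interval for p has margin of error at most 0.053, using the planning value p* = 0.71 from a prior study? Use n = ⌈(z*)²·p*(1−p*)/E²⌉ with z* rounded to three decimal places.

n = 282

For 95% confidence, z* = 1.960.
p*(1−p*) = 0.2059.
(z*)²·p*(1−p*)/E² = 3.841600·0.2059/0.002809 = 281.590.
Rounding up, n = 282.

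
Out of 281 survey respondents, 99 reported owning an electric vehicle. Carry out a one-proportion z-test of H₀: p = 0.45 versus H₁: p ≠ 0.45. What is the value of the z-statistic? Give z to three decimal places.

p̂ = 99/281 = 0.35231.
SE₀ = √(0.45·0.55/281) = 0.029678.
z = (p̂ − p₀)/SE = (0.35231 − 0.45)/0.029678 = -3.292.

z = -3.292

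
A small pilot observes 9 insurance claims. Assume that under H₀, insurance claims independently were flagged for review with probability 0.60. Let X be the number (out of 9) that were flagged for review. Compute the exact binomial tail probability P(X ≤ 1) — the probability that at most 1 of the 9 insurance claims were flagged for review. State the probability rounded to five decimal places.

P = 0.00380

X ~ Binomial(n=9, p=0.60).
P(X ≤ 1) = C(9,0)·0.60^0·0.40^9 + C(9,1)·0.60^1·0.40^8.
= 0.000262 + 0.003539 = 0.00380.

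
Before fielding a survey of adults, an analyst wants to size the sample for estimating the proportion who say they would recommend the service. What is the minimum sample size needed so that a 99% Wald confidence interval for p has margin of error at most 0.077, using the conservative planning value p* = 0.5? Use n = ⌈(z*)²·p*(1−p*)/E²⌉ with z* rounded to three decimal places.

n = 280

For 99% confidence, z* = 2.576.
p*(1−p*) = 0.2500.
(z*)²·p*(1−p*)/E² = 6.635776·0.2500/0.005929 = 279.802.
Rounding up, n = 280.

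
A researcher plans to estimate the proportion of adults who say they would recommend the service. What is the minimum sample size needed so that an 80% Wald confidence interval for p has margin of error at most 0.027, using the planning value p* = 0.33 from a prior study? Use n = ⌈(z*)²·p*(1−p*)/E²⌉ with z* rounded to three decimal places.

The 80% critical value is z* = 1.282.
p*(1−p*) = 0.2211.
Required n before rounding: 1.643524 × 0.2211 / 0.027² = 498.468.
Rounding up, n = 499.

n = 499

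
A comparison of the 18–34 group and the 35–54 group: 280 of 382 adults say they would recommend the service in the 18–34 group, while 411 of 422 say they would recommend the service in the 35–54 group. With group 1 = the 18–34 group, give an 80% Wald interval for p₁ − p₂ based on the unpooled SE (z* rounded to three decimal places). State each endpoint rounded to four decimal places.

p̂₁ = 280/382 = 0.73298, p̂₂ = 411/422 = 0.97393; p̂₁ − p̂₂ = -0.24095.
Unpooled SE = √(p̂₁(1−p̂₁)/n₁ + p̂₂(1−p̂₂)/n₂) = √(0.000512352 + 0.000060159) = 0.023927.
The 80% critical value is z* = 1.282. Margin = 1.282·0.023927 = 0.03067.
So the interval runs from -0.2716 to -0.2103.

(-0.2716, -0.2103)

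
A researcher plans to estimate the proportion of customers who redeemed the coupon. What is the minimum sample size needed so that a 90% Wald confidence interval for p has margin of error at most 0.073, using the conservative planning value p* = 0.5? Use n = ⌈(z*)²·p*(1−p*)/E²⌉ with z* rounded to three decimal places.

The 90% critical value is z* = 1.645.
p*(1−p*) = 0.2500.
(z*)²·p*(1−p*)/E² = 2.706025·0.2500/0.005329 = 126.948.
Rounding up, n = 127.

n = 127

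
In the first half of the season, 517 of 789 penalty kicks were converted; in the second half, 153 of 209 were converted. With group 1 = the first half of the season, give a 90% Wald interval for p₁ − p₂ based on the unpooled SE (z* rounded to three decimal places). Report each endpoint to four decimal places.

p̂₁ = 517/789 = 0.65526, p̂₂ = 153/209 = 0.73206; p̂₁ − p̂₂ = -0.07680.
SE = √(0.000286305 + 0.000938514) = √0.001224819 = 0.034997.
z* = 1.645 at the 90% level. Margin of error = 0.05757.
Interval: -0.07680 ± 0.05757 → (-0.1344, -0.0192).

(-0.1344, -0.0192)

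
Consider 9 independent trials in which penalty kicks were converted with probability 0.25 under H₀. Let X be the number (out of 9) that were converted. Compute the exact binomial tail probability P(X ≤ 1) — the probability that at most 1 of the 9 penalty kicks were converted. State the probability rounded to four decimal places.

P = 0.3003

X ~ Binomial(n=9, p=0.25).
P(X ≤ 1) = C(9,0)·0.25^0·0.75^9 + C(9,1)·0.25^1·0.75^8.
= 0.075085 + 0.225254 = 0.3003.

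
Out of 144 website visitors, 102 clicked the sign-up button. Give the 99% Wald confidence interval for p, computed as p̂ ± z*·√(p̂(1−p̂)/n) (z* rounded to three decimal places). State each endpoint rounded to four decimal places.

With x = 102 successes in n = 144, p̂ = 0.70833.
SE = √(p̂(1−p̂)/n) = √(0.206597/144) = 0.037877.
The 99% critical value is z* = 2.576.
Margin of error: 2.576 × 0.037877 = 0.09757.
CI: 0.70833 ± 0.09757 = (0.6108, 0.8059).

(0.6108, 0.8059)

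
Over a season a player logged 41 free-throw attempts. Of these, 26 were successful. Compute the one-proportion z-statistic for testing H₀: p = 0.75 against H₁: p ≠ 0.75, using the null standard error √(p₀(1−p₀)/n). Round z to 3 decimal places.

Sample proportion p̂ = 26/41 = 0.63415.
SE₀ = √(0.75·0.25/41) = 0.067625.
z = (p̂ − p₀)/SE = (0.63415 − 0.75)/0.067625 = -1.713.

z = -1.713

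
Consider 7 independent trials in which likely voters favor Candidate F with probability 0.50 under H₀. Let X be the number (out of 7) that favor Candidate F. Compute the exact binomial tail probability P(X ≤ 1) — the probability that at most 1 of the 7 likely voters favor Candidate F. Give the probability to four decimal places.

X is binomial with n = 7 and p = 0.50.
P(X ≤ 1) = C(7,0)·0.50^0·0.50^7 + C(7,1)·0.50^1·0.50^6.
= 0.007812 + 0.054688 = 0.0625.

P = 0.0625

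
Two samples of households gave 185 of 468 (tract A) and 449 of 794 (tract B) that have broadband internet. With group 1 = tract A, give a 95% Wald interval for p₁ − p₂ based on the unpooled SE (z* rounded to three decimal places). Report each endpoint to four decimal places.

p̂₁ = 185/468 = 0.39530, p̂₂ = 449/794 = 0.56549; p̂₁ − p̂₂ = -0.17019.
Unpooled SE = √(p̂₁(1−p̂₁)/n₁ + p̂₂(1−p̂₂)/n₂) = √(0.000510764 + 0.000309460) = 0.028640.
The 95% critical value is z* = 1.960. Margin = 1.960·0.028640 = 0.05613.
Interval: -0.17019 ± 0.05613 → (-0.2263, -0.1141).

(-0.2263, -0.1141)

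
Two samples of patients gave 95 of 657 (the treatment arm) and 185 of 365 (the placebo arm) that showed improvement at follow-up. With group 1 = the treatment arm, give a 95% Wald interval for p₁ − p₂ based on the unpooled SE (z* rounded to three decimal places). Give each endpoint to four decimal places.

(-0.4202, -0.3043)

p̂₁ = 0.14460, p̂₂ = 0.50685, so the observed difference is -0.36225.
Unpooled SE = √(p̂₁(1−p̂₁)/n₁ + p̂₂(1−p̂₂)/n₂) = √(0.000188262 + 0.000684803) = 0.029548.
z* = 1.960 at the 95% level. Margin = 1.960·0.029548 = 0.05791.
CI: -0.36225 ± 0.05791 = (-0.4202, -0.3043).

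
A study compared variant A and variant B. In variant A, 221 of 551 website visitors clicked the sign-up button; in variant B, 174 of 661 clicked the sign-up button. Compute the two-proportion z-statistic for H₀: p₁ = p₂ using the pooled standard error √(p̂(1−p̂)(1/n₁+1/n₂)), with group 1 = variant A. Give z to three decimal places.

z = 5.098

p̂₁ = 221/551 = 0.40109, p̂₂ = 174/661 = 0.26324.
Pooled p̂ = (221+174)/(551+661) = 395/1212 = 0.32591.
Pooled SE = √[0.2196918·0.00332774] ≈ 0.027038.
z = 0.13785/0.027038 = 5.098.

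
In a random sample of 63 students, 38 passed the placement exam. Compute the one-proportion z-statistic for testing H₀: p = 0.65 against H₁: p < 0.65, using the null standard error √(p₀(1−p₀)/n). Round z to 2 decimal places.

z = -0.78

With x = 38 successes in n = 63, p̂ = 0.60317.
Null standard error: √(0.65·0.35/63) = √0.003611111 = 0.060093.
z = (p̂ − p₀)/SE = (0.60317 − 0.65)/0.060093 = -0.78.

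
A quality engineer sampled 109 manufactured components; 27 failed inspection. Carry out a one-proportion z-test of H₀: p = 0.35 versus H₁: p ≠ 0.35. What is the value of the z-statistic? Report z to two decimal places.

z = -2.24

With x = 27 successes in n = 109, p̂ = 0.24771.
Under H₀, SE = √(p₀(1−p₀)/n) = √(0.35·0.65/109) = √0.002087156 = 0.045685.
z = (p̂ − p₀)/SE = (0.24771 − 0.35)/0.045685 = -2.24.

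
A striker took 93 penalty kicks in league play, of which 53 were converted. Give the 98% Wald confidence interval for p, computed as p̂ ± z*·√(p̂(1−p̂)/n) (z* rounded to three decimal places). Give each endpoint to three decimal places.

The sample proportion is 53/93 = 0.56989.
Standard error of p̂: √(0.245115/93) = √0.002635646 = 0.051339.
z* = 2.326 at the 98% level.
Margin = 2.326·0.051339 = 0.11941.
Interval: 0.56989 ± 0.11941 → (0.450, 0.689).

(0.450, 0.689)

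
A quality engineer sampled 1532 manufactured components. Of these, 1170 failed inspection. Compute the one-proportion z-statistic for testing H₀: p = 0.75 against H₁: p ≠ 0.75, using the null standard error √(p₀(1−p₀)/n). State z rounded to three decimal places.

With x = 1170 successes in n = 1532, p̂ = 0.76371.
SE₀ = √(0.75·0.25/1532) = 0.011063.
z = (p̂ − p₀)/SE = (0.76371 − 0.75)/0.011063 = 1.239.

z = 1.239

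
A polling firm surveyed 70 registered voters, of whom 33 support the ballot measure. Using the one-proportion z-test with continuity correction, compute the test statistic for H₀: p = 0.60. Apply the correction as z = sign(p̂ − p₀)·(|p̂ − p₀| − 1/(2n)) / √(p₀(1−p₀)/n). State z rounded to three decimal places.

z = -2.074

Sample proportion p̂ = 33/70 = 0.47143. p̂ − p₀ = -0.128571.
Continuity correction 1/(2n) = 1/140 = 0.007143.
Corrected numerator: |-0.128571| − 0.007143 = 0.121428.
Null standard error: √(0.60·0.40/70) = √0.003428571 = 0.058554.
z = (−)0.121428/0.058554 = -2.074.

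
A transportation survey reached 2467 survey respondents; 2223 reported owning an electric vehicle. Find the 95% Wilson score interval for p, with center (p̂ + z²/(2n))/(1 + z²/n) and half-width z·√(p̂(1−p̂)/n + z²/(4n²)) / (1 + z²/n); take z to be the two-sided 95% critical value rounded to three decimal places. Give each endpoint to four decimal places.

(0.8887, 0.9123)

p̂ = 2223/2467 = 0.90109; z = 1.960, so z² = 3.841600.
1 + z²/n = 1.001557.
Adjusted center: (0.90109 + z²/(2n))/1.001557 = 0.90047.
Radicand: p̂(1−p̂)/n + z²/(4n²) = 0.000036126 + 0.000000158 = 0.000036284.
Half-width = 1.960·√0.000036284/1.001557 = 0.01179.
So the interval runs from 0.8887 to 0.9123.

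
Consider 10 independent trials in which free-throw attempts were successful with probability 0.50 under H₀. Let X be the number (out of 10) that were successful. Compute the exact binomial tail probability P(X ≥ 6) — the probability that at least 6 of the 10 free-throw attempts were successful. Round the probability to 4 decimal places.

P = 0.3770

X is binomial with n = 10 and p = 0.50.
P(X ≥ 6) = Σ_{j=6}^{10} C(10,j)·0.50^j·0.50^{10−j}.
= 0.205078 + 0.117188 + 0.043945 + 0.009766 + 0.000977 = 0.3770.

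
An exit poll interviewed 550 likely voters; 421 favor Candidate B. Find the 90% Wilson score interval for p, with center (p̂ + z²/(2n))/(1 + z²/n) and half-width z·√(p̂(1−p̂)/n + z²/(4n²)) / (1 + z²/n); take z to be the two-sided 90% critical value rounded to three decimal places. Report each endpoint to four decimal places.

(0.7345, 0.7938)

p̂ = 421/550 = 0.76545; z = 1.645, so z² = 2.706025.
1 + z²/n = 1.004920.
Center = (0.76545 + 0.002460)/1.004920 = 0.76415.
Radicand: p̂(1−p̂)/n + z²/(4n²) = 0.000326425 + 0.000002236 = 0.000328661.
Half-width = 1.645·√0.000328661/1.004920 = 0.02968.
Interval: 0.76415 ± 0.02968 → (0.7345, 0.7938).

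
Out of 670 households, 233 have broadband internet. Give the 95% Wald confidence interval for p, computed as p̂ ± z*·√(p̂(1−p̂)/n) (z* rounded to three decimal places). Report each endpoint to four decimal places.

(0.3117, 0.3838)

With x = 233 successes in n = 670, p̂ = 0.34776.
SE = √(p̂(1−p̂)/n) = √(0.226823/670) = 0.018400.
For 95% confidence, z* = 1.960.
Margin of error: 1.960 × 0.018400 = 0.03606.
Interval: 0.34776 ± 0.03606 → (0.3117, 0.3838).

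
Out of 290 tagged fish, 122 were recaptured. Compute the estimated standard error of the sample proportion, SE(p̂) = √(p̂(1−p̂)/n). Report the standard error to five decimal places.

The sample proportion is 122/290 = 0.42069.
p̂(1−p̂) = 0.243710.
SE = √(0.243710/290) = √0.000840379 = 0.02899.

SE = 0.02899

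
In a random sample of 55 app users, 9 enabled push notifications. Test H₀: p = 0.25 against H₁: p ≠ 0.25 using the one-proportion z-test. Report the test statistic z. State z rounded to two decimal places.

p̂ = 9/55 = 0.16364.
SE₀ = √(0.25·0.75/55) = 0.058387.
z = (p̂ − p₀)/SE = (0.16364 − 0.25)/0.058387 = -1.48.

z = -1.48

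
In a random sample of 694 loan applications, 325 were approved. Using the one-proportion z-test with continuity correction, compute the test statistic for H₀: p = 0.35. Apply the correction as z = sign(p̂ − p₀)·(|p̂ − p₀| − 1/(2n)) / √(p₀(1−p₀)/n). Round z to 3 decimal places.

z = 6.494

The sample proportion is 325/694 = 0.46830. p̂ − p₀ = 0.118300.
1/(2n) = 0.000720.
Corrected numerator: |0.118300| − 0.000720 = 0.117580.
Null standard error: √(0.35·0.65/694) = √0.000327810 = 0.018106.
z = +0.117580/0.018106 = 6.494.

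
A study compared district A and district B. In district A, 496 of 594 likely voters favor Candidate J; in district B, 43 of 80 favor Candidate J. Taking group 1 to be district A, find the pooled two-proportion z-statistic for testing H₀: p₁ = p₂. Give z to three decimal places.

z = 6.242

Sample proportions: p̂₁ = 496/594 = 0.83502 and p̂₂ = 43/80 = 0.53750.
Pooling: p̂ = 539/674 = 0.79970.
Pooled SE = √[0.1601780·0.01418350] ≈ 0.047664.
z = 0.29752/0.047664 = 6.242.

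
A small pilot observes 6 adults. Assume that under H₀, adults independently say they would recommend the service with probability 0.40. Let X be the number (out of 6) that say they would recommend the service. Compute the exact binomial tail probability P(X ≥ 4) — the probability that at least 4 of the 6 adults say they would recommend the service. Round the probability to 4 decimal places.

X is binomial with n = 6 and p = 0.40.
P(X ≥ 4) = C(6,4)·0.40^4·0.60^2 + C(6,5)·0.40^5·0.60^1 + C(6,6)·0.40^6·0.60^0.
= 0.138240 + 0.036864 + 0.004096 = 0.1792.

P = 0.1792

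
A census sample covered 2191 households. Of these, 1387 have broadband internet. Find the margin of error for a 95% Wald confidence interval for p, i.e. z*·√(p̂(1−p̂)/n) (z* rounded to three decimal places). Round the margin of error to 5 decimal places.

p̂ = 1387/2191 = 0.63304.
Standard error of p̂: √(0.232299/2191) = √0.000106024 = 0.010297.
The 95% critical value is z* = 1.960.
Margin of error = z*·SE = 1.960 × 0.010297 = 0.02018.

ME = 0.02018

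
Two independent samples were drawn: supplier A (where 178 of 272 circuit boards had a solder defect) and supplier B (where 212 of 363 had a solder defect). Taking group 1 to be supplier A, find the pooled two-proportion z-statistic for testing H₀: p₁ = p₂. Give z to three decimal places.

Sample proportions: p̂₁ = 178/272 = 0.65441 and p̂₂ = 212/363 = 0.58402.
Pooled p̂ = (178+212)/(272+363) = 390/635 = 0.61417.
Pooled SE = √[0.2369645·0.00643129] ≈ 0.039038.
z = 0.07039/0.039038 = 1.803.

z = 1.803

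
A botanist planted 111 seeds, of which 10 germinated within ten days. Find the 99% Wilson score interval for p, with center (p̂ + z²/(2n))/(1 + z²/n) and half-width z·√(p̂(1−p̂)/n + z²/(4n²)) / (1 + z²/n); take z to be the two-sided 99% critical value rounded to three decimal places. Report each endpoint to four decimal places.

(0.0414, 0.1850)

Here p̂ = 10/111 = 0.09009 and z = 2.576 (z² = 6.635776).
1 + z²/n = 1.059782.
Center = (0.09009 + 0.029891)/1.059782 = 0.11321.
Radicand: p̂(1−p̂)/n + z²/(4n²) = 0.000738503 + 0.000134644 = 0.000873147.
Half-width = 2.576·√0.000873147/1.059782 = 0.07182.
CI: 0.11321 ± 0.07182 = (0.0414, 0.1850).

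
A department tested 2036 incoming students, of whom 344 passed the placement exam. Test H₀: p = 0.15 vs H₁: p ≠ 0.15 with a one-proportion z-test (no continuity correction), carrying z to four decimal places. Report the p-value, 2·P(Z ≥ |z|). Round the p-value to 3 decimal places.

p-value = 0.017

p̂ = 344/2036 = 0.16896.
Null standard error: √(0.15·0.85/2036) = √0.000062623 = 0.007913.
Test statistic (full precision, shown to 4 dp): z = (344/2036 − 0.15)/SE₀ ≈ 2.3958.
p-value = 2·P(Z ≥ |z|) with z = 2.3958 → 0.017.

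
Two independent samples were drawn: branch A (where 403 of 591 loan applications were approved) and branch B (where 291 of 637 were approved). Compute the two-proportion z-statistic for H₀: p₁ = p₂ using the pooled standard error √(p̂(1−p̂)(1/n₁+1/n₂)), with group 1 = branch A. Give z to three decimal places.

z = 7.949

p̂₁ = 403/591 = 0.68190, p̂₂ = 291/637 = 0.45683.
Pooling: p̂ = 694/1228 = 0.56515.
SE = √[p̂(1−p̂)(1/n₁+1/n₂)] = √[0.56515·0.43485·(1/591+1/637)] ≈ 0.028313.
z = 0.22507/0.028313 = 7.949.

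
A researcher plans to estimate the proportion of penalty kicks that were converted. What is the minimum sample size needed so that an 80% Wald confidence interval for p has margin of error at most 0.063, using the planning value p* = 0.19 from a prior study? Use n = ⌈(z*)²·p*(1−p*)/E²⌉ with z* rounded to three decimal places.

n = 64

The 80% critical value is z* = 1.282.
p*(1−p*) = 0.1539.
(z*)²·p*(1−p*)/E² = 1.643524·0.1539/0.003969 = 63.728.
⌈63.728⌉ = 64.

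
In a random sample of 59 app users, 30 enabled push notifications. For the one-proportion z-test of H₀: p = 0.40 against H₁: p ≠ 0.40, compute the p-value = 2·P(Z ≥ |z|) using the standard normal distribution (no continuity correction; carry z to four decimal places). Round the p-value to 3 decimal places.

p-value = 0.089

The sample proportion is 30/59 = 0.50847.
Under H₀, SE = √(p₀(1−p₀)/n) = √(0.40·0.60/59) = √0.004067797 = 0.063779.
z = (p̂ − p₀)/SE = (30/59 − 0.40)/0.063779 ≈ 1.7008.
From the standard normal, 2·P(Z ≥ |z|) = 0.089.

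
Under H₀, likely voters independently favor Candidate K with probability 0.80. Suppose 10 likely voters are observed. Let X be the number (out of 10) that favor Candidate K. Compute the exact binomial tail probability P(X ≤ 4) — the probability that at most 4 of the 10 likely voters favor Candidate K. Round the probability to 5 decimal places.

X is binomial with n = 10 and p = 0.80.
P(X ≤ 4) = Σ_{j=0}^{4} C(10,j)·0.80^j·0.20^{10−j}.
= 0.000000 + 0.000004 + 0.000074 + 0.000786 + 0.005505 = 0.00637.

P = 0.00637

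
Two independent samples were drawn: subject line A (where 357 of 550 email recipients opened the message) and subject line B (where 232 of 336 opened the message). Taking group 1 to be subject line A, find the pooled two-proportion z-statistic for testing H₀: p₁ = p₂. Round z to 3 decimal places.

p̂₁ = 357/550 = 0.64909, p̂₂ = 232/336 = 0.69048.
Pooled p̂ = (357+232)/(550+336) = 589/886 = 0.66479.
Pooled SE = √[0.2228457·0.00479437] ≈ 0.032686.
z = -0.04139/0.032686 = -1.266.

z = -1.266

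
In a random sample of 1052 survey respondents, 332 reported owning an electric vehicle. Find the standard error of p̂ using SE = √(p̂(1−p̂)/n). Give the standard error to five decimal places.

SE = 0.01433

With x = 332 successes in n = 1052, p̂ = 0.31559.
p̂(1−p̂) = 0.215993.
SE = √(0.215993/1052) = √0.000205317 = 0.01433.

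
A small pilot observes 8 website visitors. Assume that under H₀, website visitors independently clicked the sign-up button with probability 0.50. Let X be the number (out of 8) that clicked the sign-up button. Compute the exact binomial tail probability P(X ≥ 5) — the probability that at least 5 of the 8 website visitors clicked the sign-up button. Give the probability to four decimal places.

X is binomial with n = 8 and p = 0.50.
P(X ≥ 5) = C(8,5)·0.50^5·0.50^3 + C(8,6)·0.50^6·0.50^2 + C(8,7)·0.50^7·0.50^1 + C(8,8)·0.50^8·0.50^0.
= 0.218750 + 0.109375 + 0.031250 + 0.003906 = 0.3633.

P = 0.3633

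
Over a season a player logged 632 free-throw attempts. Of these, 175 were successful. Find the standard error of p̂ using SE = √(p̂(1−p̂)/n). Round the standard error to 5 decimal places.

With x = 175 successes in n = 632, p̂ = 0.27690.
p̂(1−p̂) = 0.200226.
Dividing by n and taking the root: √0.000316813 = 0.01780.

SE = 0.01780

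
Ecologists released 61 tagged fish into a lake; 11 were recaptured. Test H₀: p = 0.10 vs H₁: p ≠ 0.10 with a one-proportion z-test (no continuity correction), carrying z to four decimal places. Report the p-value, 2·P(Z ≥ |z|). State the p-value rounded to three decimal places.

p-value = 0.037

p̂ = 11/61 = 0.18033.
Under H₀, SE = √(p₀(1−p₀)/n) = √(0.10·0.90/61) = √0.001475410 = 0.038411.
z = (p̂ − p₀)/SE = (11/61 − 0.10)/0.038411 ≈ 2.0913.
From the standard normal, 2·P(Z ≥ |z|) = 0.037.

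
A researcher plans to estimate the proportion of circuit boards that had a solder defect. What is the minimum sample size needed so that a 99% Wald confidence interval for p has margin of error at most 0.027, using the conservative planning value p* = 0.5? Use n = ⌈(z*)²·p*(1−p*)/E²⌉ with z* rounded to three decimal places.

n = 2276

z* = 2.576 at the 99% level.
p*(1−p*) = 0.50·0.50 = 0.2500.
Required n before rounding: 6.635776 × 0.2500 / 0.027² = 2275.643.
Rounding up, n = 2276.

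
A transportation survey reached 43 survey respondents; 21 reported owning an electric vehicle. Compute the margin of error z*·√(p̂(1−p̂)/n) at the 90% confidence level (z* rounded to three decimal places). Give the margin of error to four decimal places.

ME = 0.1254

With x = 21 successes in n = 43, p̂ = 0.48837.
Standard error of p̂: √(0.249865/43) = √0.005810809 = 0.076229.
For 90% confidence, z* = 1.645.
ME = 1.645·0.076229 = 0.1254.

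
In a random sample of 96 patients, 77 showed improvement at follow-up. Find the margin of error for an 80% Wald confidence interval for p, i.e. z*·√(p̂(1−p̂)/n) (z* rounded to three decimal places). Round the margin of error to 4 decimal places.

The sample proportion is 77/96 = 0.80208.
Standard error of p̂: √(0.158746/96) = √0.001653601 = 0.040664.
For 80% confidence, z* = 1.282.
Margin of error = z*·SE = 1.282 × 0.040664 = 0.0521.

ME = 0.0521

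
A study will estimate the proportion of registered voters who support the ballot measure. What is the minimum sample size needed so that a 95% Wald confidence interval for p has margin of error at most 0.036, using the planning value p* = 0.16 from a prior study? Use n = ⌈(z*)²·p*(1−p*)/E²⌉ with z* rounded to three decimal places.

n = 399

The 95% critical value is z* = 1.960.
p*(1−p*) = 0.1344.
Required n before rounding: 3.841600 × 0.1344 / 0.036² = 398.388.
Rounding up, n = 399.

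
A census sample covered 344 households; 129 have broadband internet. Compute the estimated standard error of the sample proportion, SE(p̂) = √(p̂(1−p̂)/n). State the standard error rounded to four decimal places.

p̂ = 129/344 = 0.37500.
p̂(1−p̂) = 0.234375.
SE = √(0.234375/344) = √0.000681323 = 0.0261.

SE = 0.0261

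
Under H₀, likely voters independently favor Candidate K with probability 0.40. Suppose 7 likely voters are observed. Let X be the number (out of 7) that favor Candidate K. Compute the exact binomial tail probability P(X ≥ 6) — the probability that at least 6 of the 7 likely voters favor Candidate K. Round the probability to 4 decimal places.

P = 0.0188

X ~ Binomial(n=7, p=0.40).
P(X ≥ 6) = C(7,6)·0.40^6·0.60^1 + C(7,7)·0.40^7·0.60^0.
= 0.017203 + 0.001638 = 0.0188.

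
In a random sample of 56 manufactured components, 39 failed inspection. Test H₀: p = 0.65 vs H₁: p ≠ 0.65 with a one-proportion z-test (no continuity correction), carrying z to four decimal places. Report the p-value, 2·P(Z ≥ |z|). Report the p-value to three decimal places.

The sample proportion is 39/56 = 0.69643.
Null standard error: √(0.65·0.35/56) = √0.004062500 = 0.063738.
Test statistic (full precision, shown to 4 dp): z = (39/56 − 0.65)/SE₀ ≈ 0.7284.
p-value = 2·P(Z ≥ |z|) with z = 0.7284 → 0.466.

p-value = 0.466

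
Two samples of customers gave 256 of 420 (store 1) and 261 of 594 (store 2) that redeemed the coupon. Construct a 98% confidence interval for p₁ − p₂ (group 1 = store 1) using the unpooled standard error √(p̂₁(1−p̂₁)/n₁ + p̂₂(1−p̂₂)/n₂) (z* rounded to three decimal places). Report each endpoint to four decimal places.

p̂₁ = 0.60952, p̂₂ = 0.43939, so the observed difference is 0.17013.
SE = √(0.000566677 + 0.000414692) = √0.000981369 = 0.031327.
z* = 2.326 at the 98% level. Margin = 2.326·0.031327 = 0.07287.
So the interval runs from 0.0973 to 0.2430.

(0.0973, 0.2430)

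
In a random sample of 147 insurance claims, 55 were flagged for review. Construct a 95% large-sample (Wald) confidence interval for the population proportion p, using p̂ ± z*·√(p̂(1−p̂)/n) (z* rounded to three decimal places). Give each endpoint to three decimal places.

(0.296, 0.452)

The sample proportion is 55/147 = 0.37415.
Standard error of p̂: √(0.234162/147) = √0.001592937 = 0.039912.
z* = 1.960 at the 95% level.
Margin of error: 1.960 × 0.039912 = 0.07823.
Interval: 0.37415 ± 0.07823 → (0.296, 0.452).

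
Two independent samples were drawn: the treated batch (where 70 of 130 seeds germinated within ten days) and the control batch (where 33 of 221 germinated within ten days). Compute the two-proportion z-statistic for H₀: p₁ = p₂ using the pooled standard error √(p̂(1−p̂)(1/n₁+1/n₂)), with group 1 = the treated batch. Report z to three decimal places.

Sample proportions: p̂₁ = 70/130 = 0.53846 and p̂₂ = 33/221 = 0.14932.
Pooling: p̂ = 103/351 = 0.29345.
SE = √[p̂(1−p̂)(1/n₁+1/n₂)] = √[0.29345·0.70655·(1/130+1/221)] ≈ 0.050330.
z = 0.38914/0.050330 = 7.732.

z = 7.732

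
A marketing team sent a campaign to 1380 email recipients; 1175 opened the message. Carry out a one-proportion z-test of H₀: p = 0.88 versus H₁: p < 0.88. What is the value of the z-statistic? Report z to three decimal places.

Sample proportion p̂ = 1175/1380 = 0.85145.
Under H₀, SE = √(p₀(1−p₀)/n) = √(0.88·0.12/1380) = √0.000076522 = 0.008748.
z = (p̂ − p₀)/SE = (0.85145 − 0.88)/0.008748 = -3.264.

z = -3.264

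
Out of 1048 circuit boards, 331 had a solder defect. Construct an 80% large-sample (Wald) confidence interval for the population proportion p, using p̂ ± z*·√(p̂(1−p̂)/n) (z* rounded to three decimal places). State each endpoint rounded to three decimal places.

(0.297, 0.334)

With x = 331 successes in n = 1048, p̂ = 0.31584.
Standard error of p̂: √(0.216085/1048) = √0.000206188 = 0.014359.
z* = 1.282 at the 80% level.
Margin = 1.282·0.014359 = 0.01841.
Interval: 0.31584 ± 0.01841 → (0.297, 0.334).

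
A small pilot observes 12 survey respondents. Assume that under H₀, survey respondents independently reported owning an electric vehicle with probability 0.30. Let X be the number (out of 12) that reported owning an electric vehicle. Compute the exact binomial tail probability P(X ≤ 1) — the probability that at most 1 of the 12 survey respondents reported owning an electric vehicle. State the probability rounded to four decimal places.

X is binomial with n = 12 and p = 0.30.
P(X ≤ 1) = C(12,0)·0.30^0·0.70^12 + C(12,1)·0.30^1·0.70^11.
= 0.013841 + 0.071184 = 0.0850.

P = 0.0850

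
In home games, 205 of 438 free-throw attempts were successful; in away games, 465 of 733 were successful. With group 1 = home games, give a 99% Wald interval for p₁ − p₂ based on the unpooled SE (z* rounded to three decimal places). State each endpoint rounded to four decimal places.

(-0.2430, -0.0897)

p̂₁ = 0.46804, p̂₂ = 0.63438, so the observed difference is -0.16634.
Unpooled SE = √(p̂₁(1−p̂₁)/n₁ + p̂₂(1−p̂₂)/n₂) = √(0.000568444 + 0.000316429) = 0.029747.
The 99% critical value is z* = 2.576. Margin = 2.576·0.029747 = 0.07663.
CI: -0.16634 ± 0.07663 = (-0.2430, -0.0897).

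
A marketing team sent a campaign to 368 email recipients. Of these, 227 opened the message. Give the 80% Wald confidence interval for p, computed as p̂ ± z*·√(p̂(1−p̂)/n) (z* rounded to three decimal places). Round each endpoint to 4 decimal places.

(0.5844, 0.6493)

Sample proportion p̂ = 227/368 = 0.61685.
SE(p̂) = √(0.61685·0.38315/368) = 0.025343.
The 80% critical value is z* = 1.282.
Margin = 1.282·0.025343 = 0.03249.
Interval: 0.61685 ± 0.03249 → (0.5844, 0.6493).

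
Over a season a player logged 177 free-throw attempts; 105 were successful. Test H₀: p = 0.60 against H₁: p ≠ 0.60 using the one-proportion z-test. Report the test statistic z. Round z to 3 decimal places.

z = -0.184

With x = 105 successes in n = 177, p̂ = 0.59322.
Under H₀, SE = √(p₀(1−p₀)/n) = √(0.60·0.40/177) = √0.001355932 = 0.036823.
Test statistic: z = -0.00678/0.036823 = -0.184.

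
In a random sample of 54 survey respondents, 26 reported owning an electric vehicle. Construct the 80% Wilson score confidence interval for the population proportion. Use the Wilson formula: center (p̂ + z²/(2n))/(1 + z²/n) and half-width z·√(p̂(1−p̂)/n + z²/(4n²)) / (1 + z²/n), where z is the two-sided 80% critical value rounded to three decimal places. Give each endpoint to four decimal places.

(0.3962, 0.5679)

p̂ = 26/54 = 0.48148; z = 1.282, so z² = 1.643524.
Denominator 1 + z²/n = 1 + 1.643524/54 = 1.030436.
Adjusted center: (0.48148 + z²/(2n))/1.030436 = 0.48203.
Radicand: p̂(1−p̂)/n + z²/(4n²) = 0.004623279 + 0.000140906 = 0.004764185.
Half-width = 1.282·√0.004764185/1.030436 = 0.08587.
Interval: 0.48203 ± 0.08587 → (0.3962, 0.5679).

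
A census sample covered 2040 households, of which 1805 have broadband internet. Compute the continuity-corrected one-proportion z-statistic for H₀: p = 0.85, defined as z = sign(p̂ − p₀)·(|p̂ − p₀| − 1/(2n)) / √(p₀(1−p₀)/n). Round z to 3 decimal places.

z = 4.371

Sample proportion p̂ = 1805/2040 = 0.88480. p̂ − p₀ = 0.034804.
Continuity correction 1/(2n) = 1/4080 = 0.000245.
Corrected numerator: |0.034804| − 0.000245 = 0.034559.
SE₀ = √(0.85·0.15/2040) = 0.007906.
z = +0.034559/0.007906 = 4.371.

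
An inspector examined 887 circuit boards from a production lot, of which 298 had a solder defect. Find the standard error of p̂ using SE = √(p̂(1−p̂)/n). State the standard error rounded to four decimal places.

SE = 0.0159

Sample proportion p̂ = 298/887 = 0.33596.
p̂(1−p̂) = 0.223091.
SE = √(0.223091/887) = 0.0159.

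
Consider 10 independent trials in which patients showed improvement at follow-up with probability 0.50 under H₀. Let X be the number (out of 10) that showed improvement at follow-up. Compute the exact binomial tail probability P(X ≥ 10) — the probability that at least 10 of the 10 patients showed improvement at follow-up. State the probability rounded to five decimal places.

X is binomial with n = 10 and p = 0.50.
P(X ≥ 10) = C(10,10)·0.50^10·0.50^0.
= 0.000977 = 0.00098.

P = 0.00098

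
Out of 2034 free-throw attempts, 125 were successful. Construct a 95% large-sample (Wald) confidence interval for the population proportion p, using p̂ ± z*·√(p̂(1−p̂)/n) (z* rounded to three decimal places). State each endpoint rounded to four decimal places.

p̂ = 125/2034 = 0.06146.
SE = √(p̂(1−p̂)/n) = √(0.057679/2034) = 0.005325.
For 95% confidence, z* = 1.960.
Margin = 1.960·0.005325 = 0.01044.
CI: 0.06146 ± 0.01044 = (0.0510, 0.0719).

(0.0510, 0.0719)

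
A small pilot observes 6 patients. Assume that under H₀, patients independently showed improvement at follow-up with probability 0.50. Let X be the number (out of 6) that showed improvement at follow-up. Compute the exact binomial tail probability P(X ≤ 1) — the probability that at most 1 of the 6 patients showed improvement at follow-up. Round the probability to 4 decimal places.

P = 0.1094

X is binomial with n = 6 and p = 0.50.
P(X ≤ 1) = C(6,0)·0.50^0·0.50^6 + C(6,1)·0.50^1·0.50^5.
= 0.015625 + 0.093750 = 0.1094.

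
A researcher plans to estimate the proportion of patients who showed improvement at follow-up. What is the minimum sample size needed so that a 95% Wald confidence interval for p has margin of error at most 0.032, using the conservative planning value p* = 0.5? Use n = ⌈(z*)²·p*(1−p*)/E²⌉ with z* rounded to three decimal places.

n = 938

z* = 1.960 at the 95% level.
p*(1−p*) = 0.2500.
Required n before rounding: 3.841600 × 0.2500 / 0.032² = 937.891.
Rounding up, n = 938.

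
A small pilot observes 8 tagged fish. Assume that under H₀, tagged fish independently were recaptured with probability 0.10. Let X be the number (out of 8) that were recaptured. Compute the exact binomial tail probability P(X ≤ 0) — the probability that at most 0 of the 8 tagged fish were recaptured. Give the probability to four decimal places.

P = 0.4305

X ~ Binomial(n=8, p=0.10).
P(X ≤ 0) = C(8,0)·0.10^0·0.90^8.
= 0.430467 = 0.4305.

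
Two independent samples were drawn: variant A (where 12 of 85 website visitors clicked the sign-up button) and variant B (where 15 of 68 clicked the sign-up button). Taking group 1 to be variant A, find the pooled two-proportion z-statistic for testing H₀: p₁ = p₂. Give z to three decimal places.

z = -1.280

p̂₁ = 12/85 = 0.14118, p̂₂ = 15/68 = 0.22059.
Pooled p̂ = (12+15)/(85+68) = 27/153 = 0.17647.
Pooled SE = √[0.1453287·0.02647059] ≈ 0.062024.
z = -0.07941/0.062024 = -1.280.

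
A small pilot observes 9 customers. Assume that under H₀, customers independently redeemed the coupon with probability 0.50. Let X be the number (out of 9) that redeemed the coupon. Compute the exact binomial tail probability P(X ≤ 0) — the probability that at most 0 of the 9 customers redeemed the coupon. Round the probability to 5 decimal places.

P = 0.00195

X ~ Binomial(n=9, p=0.50).
P(X ≤ 0) = C(9,0)·0.50^0·0.50^9.
= 0.001953 = 0.00195.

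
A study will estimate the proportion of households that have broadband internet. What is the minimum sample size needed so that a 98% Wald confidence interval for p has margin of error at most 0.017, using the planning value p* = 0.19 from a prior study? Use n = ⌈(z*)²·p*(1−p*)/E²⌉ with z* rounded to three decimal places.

n = 2882

For 98% confidence, z* = 2.326.
p*(1−p*) = 0.1539.
(z*)²·p*(1−p*)/E² = 5.410276·0.1539/0.000289 = 2881.112.
⌈2881.112⌉ = 2882.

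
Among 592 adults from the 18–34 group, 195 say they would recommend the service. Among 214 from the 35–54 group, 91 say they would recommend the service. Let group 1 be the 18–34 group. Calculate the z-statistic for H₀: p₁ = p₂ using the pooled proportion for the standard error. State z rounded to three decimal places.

p̂₁ = 195/592 = 0.32939, p̂₂ = 91/214 = 0.42523.
Pooling: p̂ = 286/806 = 0.35484.
Pooled SE = √[0.2289282·0.00636209] ≈ 0.038164.
z = (p̂₁ − p̂₂)/SE = (0.32939 − 0.42523)/0.038164 = -0.09584/0.038164 = -2.511.

z = -2.511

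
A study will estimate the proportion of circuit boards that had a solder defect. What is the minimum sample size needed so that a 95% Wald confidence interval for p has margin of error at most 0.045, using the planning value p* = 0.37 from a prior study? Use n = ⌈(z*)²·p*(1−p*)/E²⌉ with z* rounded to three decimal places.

z* = 1.960 at the 95% level.
p*(1−p*) = 0.2331.
Required n before rounding: 3.841600 × 0.2331 / 0.045² = 442.211.
Rounding up, n = 443.

n = 443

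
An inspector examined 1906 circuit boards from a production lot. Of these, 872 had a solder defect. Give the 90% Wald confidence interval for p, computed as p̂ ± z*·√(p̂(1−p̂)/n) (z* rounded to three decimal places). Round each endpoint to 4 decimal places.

Sample proportion p̂ = 872/1906 = 0.45750.
SE(p̂) = √(0.45750·0.54250/1906) = 0.011411.
For 90% confidence, z* = 1.645.
Margin of error: 1.645 × 0.011411 = 0.01877.
So the interval runs from 0.4387 to 0.4763.

(0.4387, 0.4763)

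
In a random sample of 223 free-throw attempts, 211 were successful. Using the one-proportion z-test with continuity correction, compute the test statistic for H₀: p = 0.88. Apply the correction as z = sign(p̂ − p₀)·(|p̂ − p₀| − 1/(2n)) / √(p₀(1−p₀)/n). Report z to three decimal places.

z = 2.939

p̂ = 211/223 = 0.94619. p̂ − p₀ = 0.066188.
Continuity correction 1/(2n) = 1/446 = 0.002242.
Corrected numerator: |0.066188| − 0.002242 = 0.063946.
SE₀ = √(0.88·0.12/223) = 0.021761.
z = +0.063946/0.021761 = 2.939.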